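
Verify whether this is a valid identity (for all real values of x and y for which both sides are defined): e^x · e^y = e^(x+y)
Claim: e^x · e^y = e^(x+y).
Reasoning: This is the law of exponents for a common base: multiplying powers adds exponents. E.g. from the series, (Σ x^j/j!)(Σ y^k/k!) = Σ_m (Σ_{j+k=m} x^j y^k/(j!k!)) = Σ_m (x+y)^m/m! by the binomial theorem.
So the two sides agree for all real values of x and y for which both sides are defined.

Conclusion: Yes, this is an identity.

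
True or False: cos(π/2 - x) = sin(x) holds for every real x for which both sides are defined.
Claim: cos(π/2 - x) = sin(x).
Reasoning: Use cos(u - v) = cos(u)cos(v) + sin(u)sin(v) with u = π/2, v = x: cos(π/2)cos(x) + sin(π/2)sin(x) = 0·cos(x) + 1·sin(x) = sin(x).
So the two sides agree for every real x for which both sides are defined.

Conclusion: True.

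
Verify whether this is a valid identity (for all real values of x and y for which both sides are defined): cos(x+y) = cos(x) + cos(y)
No, this is NOT an identity.

Claim: cos(x+y) = cos(x) + cos(y).
Test a specific point where both sides are defined: x = -π/6, y = π.
LHS = cos(x+y) ≈ -0.8660
RHS = cos(x) + cos(y) ≈ -0.1340
Since -0.8660 ≠ -0.1340, the equation fails at this point, so it cannot hold for all real values of x and y for which both sides are defined.
The correct expansion is cos(x+y) = cos(x)cos(y) - sin(x)sin(y); cosine is not additive.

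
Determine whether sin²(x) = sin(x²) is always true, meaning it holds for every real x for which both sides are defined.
No, this is NOT an identity.

Claim: sin²(x) = sin(x²).
Test a specific point where both sides are defined: x = -π/6.
LHS = sin²(x) ≈ 0.2500
RHS = sin(x²) ≈ 0.2707
Since 0.2500 ≠ 0.2707, the equation fails at this point, so it cannot hold for every real x for which both sides are defined.
sin²(x) means (sin x)², squaring the output; sin(x²) squares the input. These are different functions.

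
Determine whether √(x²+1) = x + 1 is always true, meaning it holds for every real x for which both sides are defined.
Claim: √(x²+1) = x + 1.
Test a specific point where both sides are defined: x = -1.
LHS = √(x²+1) ≈ 1.4142
RHS = x + 1 ≈ 0.0000
Since 1.4142 ≠ 0.0000, the equation fails at this point, so it cannot hold for every real x for which both sides are defined.
(x+1)² = x² + 2x + 1 ≠ x² + 1 unless x = 0.

Conclusion: No, this is NOT an identity.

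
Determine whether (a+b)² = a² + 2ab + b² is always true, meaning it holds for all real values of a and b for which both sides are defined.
Yes, this is an identity.

Claim: (a+b)² = a² + 2ab + b².
Reasoning: Expand: (a+b)² = (a+b)(a+b) = a·a + a·b + b·a + b·b = a² + 2ab + b².
So the two sides agree for all real values of a and b for which both sides are defined.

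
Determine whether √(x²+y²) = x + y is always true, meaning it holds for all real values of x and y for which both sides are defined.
Claim: √(x²+y²) = x + y.
Test a specific point where both sides are defined: x = 1, y = -2.
LHS = √(x²+y²) ≈ 2.2361
RHS = x + y ≈ -1.0000
Since 2.2361 ≠ -1.0000, the equation fails at this point, so it cannot hold for all real values of x and y for which both sides are defined.
(x+y)² = x² + 2xy + y², not x² + y², so the square root does not split this way.

Conclusion: No, this is NOT an identity.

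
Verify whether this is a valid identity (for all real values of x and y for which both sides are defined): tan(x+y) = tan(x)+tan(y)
Claim: tan(x+y) = tan(x)+tan(y).
Test a specific point where both sides are defined: x = π/3, y = π/3.
LHS = tan(x+y) ≈ -1.7321
RHS = tan(x)+tan(y) ≈ 3.4641
Since -1.7321 ≠ 3.4641, the equation fails at this point, so it cannot hold for all real values of x and y for which both sides are defined.
The correct formula is tan(x+y) = (tan(x) + tan(y))/(1 - tan(x)tan(y)).

Conclusion: No, this is NOT an identity.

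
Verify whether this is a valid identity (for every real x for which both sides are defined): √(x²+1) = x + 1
Claim: √(x²+1) = x + 1.
Test a specific point where both sides are defined: x = 1.
LHS = √(x²+1) ≈ 1.4142
RHS = x + 1 ≈ 2.0000
Since 1.4142 ≠ 2.0000, the equation fails at this point, so it cannot hold for every real x for which both sides are defined.
(x+1)² = x² + 2x + 1 ≠ x² + 1 unless x = 0.

Conclusion: No, this is NOT an identity.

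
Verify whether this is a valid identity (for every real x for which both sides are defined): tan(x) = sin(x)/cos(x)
Claim: tan(x) = sin(x)/cos(x).
Reasoning: For an angle x whose terminal point on the unit circle is (cos x, sin x), tan(x) is defined as the ratio (second coordinate)/(first coordinate) = sin(x)/cos(x), wherever cos(x) ≠ 0.
So the two sides agree for every real x for which both sides are defined.

Conclusion: Yes, this is an identity.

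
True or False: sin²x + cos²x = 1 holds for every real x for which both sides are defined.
Claim: sin²x + cos²x = 1.
Reasoning: The point (cos x, sin x) lies on the unit circle X² + Y² = 1, so cos²x + sin²x = 1 for every real x.
So the two sides agree for every real x for which both sides are defined.

Conclusion: True.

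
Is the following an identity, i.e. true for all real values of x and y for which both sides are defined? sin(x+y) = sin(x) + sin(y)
No, this is NOT an identity.

Claim: sin(x+y) = sin(x) + sin(y).
Test a specific point where both sides are defined: x = π/2, y = π/2.
LHS = sin(x+y) ≈ 0.0000
RHS = sin(x) + sin(y) ≈ 2.0000
Since 0.0000 ≠ 2.0000, the equation fails at this point, so it cannot hold for all real values of x and y for which both sides are defined.
The correct expansion is sin(x+y) = sin(x)cos(y) + cos(x)sin(y); sine is not additive.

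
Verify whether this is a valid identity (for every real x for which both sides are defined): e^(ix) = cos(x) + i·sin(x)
Yes, this is an identity.

Claim: e^(ix) = cos(x) + i·sin(x).
Reasoning: Euler's formula. Expand e^(ix) = Σ (ix)^k / k!. Since i² = -1, the even-k terms are Σ (-1)^m x^(2m)/(2m)! = cos(x) and the odd-k terms are i · Σ (-1)^m x^(2m+1)/(2m+1)! = i·sin(x).
So the two sides agree for every real x for which both sides are defined.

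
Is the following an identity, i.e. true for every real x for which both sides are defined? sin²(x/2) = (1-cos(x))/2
Claim: sin²(x/2) = (1-cos(x))/2.
Reasoning: Use cos(2θ) = 1 - 2sin²θ with θ = x/2: cos(x) = 1 - 2sin²(x/2). Solving for sin²(x/2) gives (1 - cos(x))/2.
So the two sides agree for every real x for which both sides are defined.

Conclusion: Yes, this is an identity.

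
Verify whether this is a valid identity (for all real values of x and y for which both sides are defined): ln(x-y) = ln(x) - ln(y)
No, this is NOT an identity.

Claim: ln(x-y) = ln(x) - ln(y).
Test a specific point where both sides are defined: x = 3, y = 1.
LHS = ln(x-y) ≈ 0.6931
RHS = ln(x) - ln(y) ≈ 1.0986
Since 0.6931 ≠ 1.0986, the equation fails at this point, so it cannot hold for all real values of x and y for which both sides are defined.
ln(x) - ln(y) = ln(x/y), not ln(x-y).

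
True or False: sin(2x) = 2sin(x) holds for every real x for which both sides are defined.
Claim: sin(2x) = 2sin(x).
Test a specific point where both sides are defined: x = -π/2.
LHS = sin(2x) ≈ 0.0000
RHS = 2sin(x) ≈ -2.0000
Since 0.0000 ≠ -2.0000, the equation fails at this point, so it cannot hold for every real x for which both sides are defined.
The correct double-angle formula is sin(2x) = 2sin(x)cos(x).

Conclusion: False.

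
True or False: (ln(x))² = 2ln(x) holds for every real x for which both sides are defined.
False.

Claim: (ln(x))² = 2ln(x).
Test a specific point where both sides are defined: x = 5.
LHS = (ln(x))² ≈ 2.5903
RHS = 2ln(x) ≈ 3.2189
Since 2.5903 ≠ 3.2189, the equation fails at this point, so it cannot hold for every real x for which both sides are defined.
2ln(x) equals ln(x²), which is not the same as (ln x)².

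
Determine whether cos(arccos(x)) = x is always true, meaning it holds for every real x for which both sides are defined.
Claim: cos(arccos(x)) = x.
Reasoning: For -1 ≤ x ≤ 1 (where arccos is defined), arccos(x) is by definition an angle whose cosine equals x. Taking the cosine of that angle returns x. (Note the other order, arccos(cos x) = x, is NOT an identity.)
So the two sides agree for every real x for which both sides are defined.

Conclusion: Yes, this is an identity.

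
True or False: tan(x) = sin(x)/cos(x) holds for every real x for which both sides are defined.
Claim: tan(x) = sin(x)/cos(x).
Reasoning: For an angle x whose terminal point on the unit circle is (cos x, sin x), tan(x) is defined as the ratio (second coordinate)/(first coordinate) = sin(x)/cos(x), wherever cos(x) ≠ 0.
So the two sides agree for every real x for which both sides are defined.

Conclusion: True.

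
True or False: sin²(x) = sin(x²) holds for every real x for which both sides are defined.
Claim: sin²(x) = sin(x²).
Test a specific point where both sides are defined: x = 2π/3.
LHS = sin²(x) ≈ 0.7500
RHS = sin(x²) ≈ -0.9474
Since 0.7500 ≠ -0.9474, the equation fails at this point, so it cannot hold for every real x for which both sides are defined.
sin²(x) means (sin x)², squaring the output; sin(x²) squares the input. These are different functions.

Conclusion: False.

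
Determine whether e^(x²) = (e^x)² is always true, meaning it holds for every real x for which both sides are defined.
No, this is NOT an identity.

Claim: e^(x²) = (e^x)².
Test a specific point where both sides are defined: x = -1.
LHS = e^(x²) ≈ 2.7183
RHS = (e^x)² ≈ 0.1353
Since 2.7183 ≠ 0.1353, the equation fails at this point, so it cannot hold for every real x for which both sides are defined.
(e^x)² = e^(2x), and 2x ≠ x² in general.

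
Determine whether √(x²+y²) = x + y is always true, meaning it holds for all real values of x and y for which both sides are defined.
No, this is NOT an identity.

Claim: √(x²+y²) = x + y.
Test a specific point where both sides are defined: x = 1/2, y = 5.
LHS = √(x²+y²) ≈ 5.0249
RHS = x + y ≈ 5.5000
Since 5.0249 ≠ 5.5000, the equation fails at this point, so it cannot hold for all real values of x and y for which both sides are defined.
(x+y)² = x² + 2xy + y², not x² + y², so the square root does not split this way.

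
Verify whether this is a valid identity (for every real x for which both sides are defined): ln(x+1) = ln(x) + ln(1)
Claim: ln(x+1) = ln(x) + ln(1).
Test a specific point where both sides are defined: x = 1.
LHS = ln(x+1) ≈ 0.6931
RHS = ln(x) + ln(1) ≈ 0.0000
Since 0.6931 ≠ 0.0000, the equation fails at this point, so it cannot hold for every real x for which both sides are defined.
ln(1) = 0, so the right side is just ln(x), which differs from ln(x+1).

Conclusion: No, this is NOT an identity.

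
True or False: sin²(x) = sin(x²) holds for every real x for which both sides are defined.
Claim: sin²(x) = sin(x²).
Test a specific point where both sides are defined: x = -π/4.
LHS = sin²(x) ≈ 0.5000
RHS = sin(x²) ≈ 0.5785
Since 0.5000 ≠ 0.5785, the equation fails at this point, so it cannot hold for every real x for which both sides are defined.
sin²(x) means (sin x)², squaring the output; sin(x²) squares the input. These are different functions.

Conclusion: False.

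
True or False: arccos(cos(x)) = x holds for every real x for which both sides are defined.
False.

Claim: arccos(cos(x)) = x.
Test a specific point where both sides are defined: x = -π/2.
LHS = arccos(cos(x)) ≈ 1.5708
RHS = x ≈ -1.5708
Since 1.5708 ≠ -1.5708, the equation fails at this point, so it cannot hold for every real x for which both sides are defined.
arccos only returns values in [0, π], so arccos(cos(x)) = x holds only for x in that interval, not for all real x.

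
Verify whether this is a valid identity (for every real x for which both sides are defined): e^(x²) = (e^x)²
No, this is NOT an identity.

Claim: e^(x²) = (e^x)².
Test a specific point where both sides are defined: x = -3.
LHS = e^(x²) ≈ 8103.0839
RHS = (e^x)² ≈ 0.0025
Since 8103.0839 ≠ 0.0025, the equation fails at this point, so it cannot hold for every real x for which both sides are defined.
(e^x)² = e^(2x), and 2x ≠ x² in general.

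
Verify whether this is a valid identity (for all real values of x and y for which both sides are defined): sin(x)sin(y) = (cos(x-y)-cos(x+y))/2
Yes, this is an identity.

Claim: sin(x)sin(y) = (cos(x-y)-cos(x+y))/2.
Reasoning: cos(x-y) = cos(x)cos(y) + sin(x)sin(y) and cos(x+y) = cos(x)cos(y) - sin(x)sin(y). Subtracting, cos(x-y) - cos(x+y) = 2sin(x)sin(y); divide by 2.
So the two sides agree for all real values of x and y for which both sides are defined.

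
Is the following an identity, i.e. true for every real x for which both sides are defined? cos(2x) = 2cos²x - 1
Claim: cos(2x) = 2cos²x - 1.
Reasoning: cos(2x) = cos²x - sin²x. Replace sin²x by 1 - cos²x: cos²x - (1 - cos²x) = 2cos²x - 1.
So the two sides agree for every real x for which both sides are defined.

Conclusion: Yes, this is an identity.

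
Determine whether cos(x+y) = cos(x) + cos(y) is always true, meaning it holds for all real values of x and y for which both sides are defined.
No, this is NOT an identity.

Claim: cos(x+y) = cos(x) + cos(y).
Test a specific point where both sides are defined: x = π/4, y = π/2.
LHS = cos(x+y) ≈ -0.7071
RHS = cos(x) + cos(y) ≈ 0.7071
Since -0.7071 ≠ 0.7071, the equation fails at this point, so it cannot hold for all real values of x and y for which both sides are defined.
The correct expansion is cos(x+y) = cos(x)cos(y) - sin(x)sin(y); cosine is not additive.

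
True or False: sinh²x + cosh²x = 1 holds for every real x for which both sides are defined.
False.

Claim: sinh²x + cosh²x = 1.
Test a specific point where both sides are defined: x = 1.
LHS = sinh²x + cosh²x ≈ 3.7622
RHS = 1 ≈ 1.0000
Since 3.7622 ≠ 1.0000, the equation fails at this point, so it cannot hold for every real x for which both sides are defined.
The correct hyperbolic identity is cosh²x - sinh²x = 1 (a difference); the sum sinh²x + cosh²x equals cosh(2x).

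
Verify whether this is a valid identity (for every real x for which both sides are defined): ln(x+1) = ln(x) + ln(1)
No, this is NOT an identity.

Claim: ln(x+1) = ln(x) + ln(1).
Test a specific point where both sides are defined: x = 1.
LHS = ln(x+1) ≈ 0.6931
RHS = ln(x) + ln(1) ≈ 0.0000
Since 0.6931 ≠ 0.0000, the equation fails at this point, so it cannot hold for every real x for which both sides are defined.
ln(1) = 0, so the right side is just ln(x), which differs from ln(x+1).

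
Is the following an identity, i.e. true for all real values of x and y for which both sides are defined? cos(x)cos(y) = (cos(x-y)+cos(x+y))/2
Claim: cos(x)cos(y) = (cos(x-y)+cos(x+y))/2.
Reasoning: cos(x-y) = cos(x)cos(y) + sin(x)sin(y) and cos(x+y) = cos(x)cos(y) - sin(x)sin(y). Adding, cos(x-y) + cos(x+y) = 2cos(x)cos(y); divide by 2.
So the two sides agree for all real values of x and y for which both sides are defined.

Conclusion: Yes, this is an identity.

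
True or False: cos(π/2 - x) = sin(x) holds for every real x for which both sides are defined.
Claim: cos(π/2 - x) = sin(x).
Reasoning: Use cos(u - v) = cos(u)cos(v) + sin(u)sin(v) with u = π/2, v = x: cos(π/2)cos(x) + sin(π/2)sin(x) = 0·cos(x) + 1·sin(x) = sin(x).
So the two sides agree for every real x for which both sides are defined.

Conclusion: True.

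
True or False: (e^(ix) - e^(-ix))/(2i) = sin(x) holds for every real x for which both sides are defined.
Claim: (e^(ix) - e^(-ix))/(2i) = sin(x).
Reasoning: By Euler's formula e^(ix) = cos(x) + i·sin(x) and e^(-ix) = cos(x) - i·sin(x). Subtracting cancels the cosine terms: e^(ix) - e^(-ix) = 2i·sin(x); divide by 2i.
So the two sides agree for every real x for which both sides are defined.

Conclusion: True.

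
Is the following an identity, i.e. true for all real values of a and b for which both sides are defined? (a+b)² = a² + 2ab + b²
Claim: (a+b)² = a² + 2ab + b².
Reasoning: Expand: (a+b)² = (a+b)(a+b) = a·a + a·b + b·a + b·b = a² + 2ab + b².
So the two sides agree for all real values of a and b for which both sides are defined.

Conclusion: Yes, this is an identity.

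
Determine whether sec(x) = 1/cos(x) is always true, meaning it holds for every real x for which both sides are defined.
Yes, this is an identity.

Claim: sec(x) = 1/cos(x).
Reasoning: sec(x) is by definition the reciprocal of cos(x), wherever cos(x) ≠ 0.
So the two sides agree for every real x for which both sides are defined.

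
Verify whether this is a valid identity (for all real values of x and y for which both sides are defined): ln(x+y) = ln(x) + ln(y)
Claim: ln(x+y) = ln(x) + ln(y).
Test a specific point where both sides are defined: x = 3/2, y = 1.
LHS = ln(x+y) ≈ 0.9163
RHS = ln(x) + ln(y) ≈ 0.4055
Since 0.9163 ≠ 0.4055, the equation fails at this point, so it cannot hold for all real values of x and y for which both sides are defined.
ln(x) + ln(y) = ln(xy), not ln(x+y).

Conclusion: No, this is NOT an identity.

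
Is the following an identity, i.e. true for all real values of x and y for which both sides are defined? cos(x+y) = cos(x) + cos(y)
Claim: cos(x+y) = cos(x) + cos(y).
Test a specific point where both sides are defined: x = π, y = π/2.
LHS = cos(x+y) ≈ 0.0000
RHS = cos(x) + cos(y) ≈ -1.0000
Since 0.0000 ≠ -1.0000, the equation fails at this point, so it cannot hold for all real values of x and y for which both sides are defined.
The correct expansion is cos(x+y) = cos(x)cos(y) - sin(x)sin(y); cosine is not additive.

Conclusion: No, this is NOT an identity.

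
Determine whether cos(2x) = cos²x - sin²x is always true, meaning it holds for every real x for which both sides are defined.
Claim: cos(2x) = cos²x - sin²x.
Reasoning: Put y = x in the addition formula cos(x+y) = cos(x)cos(y) - sin(x)sin(y): cos(2x) = cos²x - sin²x.
So the two sides agree for every real x for which both sides are defined.

Conclusion: Yes, this is an identity.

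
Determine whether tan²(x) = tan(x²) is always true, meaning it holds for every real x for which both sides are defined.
Claim: tan²(x) = tan(x²).
Test a specific point where both sides are defined: x = -π/6.
LHS = tan²(x) ≈ 0.3333
RHS = tan(x²) ≈ 0.2812
Since 0.3333 ≠ 0.2812, the equation fails at this point, so it cannot hold for every real x for which both sides are defined.
tan²(x) means (tan x)², squaring the output; tan(x²) squares the input. These are different functions.

Conclusion: No, this is NOT an identity.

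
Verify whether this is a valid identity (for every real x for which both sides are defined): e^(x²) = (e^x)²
Claim: e^(x²) = (e^x)².
Test a specific point where both sides are defined: x = -2.
LHS = e^(x²) ≈ 54.5982
RHS = (e^x)² ≈ 0.0183
Since 54.5982 ≠ 0.0183, the equation fails at this point, so it cannot hold for every real x for which both sides are defined.
(e^x)² = e^(2x), and 2x ≠ x² in general.

Conclusion: No, this is NOT an identity.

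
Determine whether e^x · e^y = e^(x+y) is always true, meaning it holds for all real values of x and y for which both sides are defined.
Claim: e^x · e^y = e^(x+y).
Reasoning: This is the law of exponents for a common base: multiplying powers adds exponents. E.g. from the series, (Σ x^j/j!)(Σ y^k/k!) = Σ_m (Σ_{j+k=m} x^j y^k/(j!k!)) = Σ_m (x+y)^m/m! by the binomial theorem.
So the two sides agree for all real values of x and y for which both sides are defined.

Conclusion: Yes, this is an identity.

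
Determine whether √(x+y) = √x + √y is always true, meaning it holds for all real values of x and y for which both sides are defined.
Claim: √(x+y) = √x + √y.
Test a specific point where both sides are defined: x = 3, y = 3.
LHS = √(x+y) ≈ 2.4495
RHS = √x + √y ≈ 3.4641
Since 2.4495 ≠ 3.4641, the equation fails at this point, so it cannot hold for all real values of x and y for which both sides are defined.
Squaring the right side gives x + 2√(xy) + y, not x + y.

Conclusion: No, this is NOT an identity.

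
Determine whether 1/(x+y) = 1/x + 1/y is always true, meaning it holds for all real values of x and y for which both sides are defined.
No, this is NOT an identity.

Claim: 1/(x+y) = 1/x + 1/y.
Test a specific point where both sides are defined: x = 1/2, y = 1.
LHS = 1/(x+y) ≈ 0.6667
RHS = 1/x + 1/y ≈ 3.0000
Since 0.6667 ≠ 3.0000, the equation fails at this point, so it cannot hold for all real values of x and y for which both sides are defined.
1/x + 1/y = (x+y)/(xy), which is not 1/(x+y).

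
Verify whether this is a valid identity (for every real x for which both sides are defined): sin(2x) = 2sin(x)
No, this is NOT an identity.

Claim: sin(2x) = 2sin(x).
Test a specific point where both sides are defined: x = -π/3.
LHS = sin(2x) ≈ -0.8660
RHS = 2sin(x) ≈ -1.7321
Since -0.8660 ≠ -1.7321, the equation fails at this point, so it cannot hold for every real x for which both sides are defined.
The correct double-angle formula is sin(2x) = 2sin(x)cos(x).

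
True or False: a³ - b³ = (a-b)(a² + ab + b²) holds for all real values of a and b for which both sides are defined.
Claim: a³ - b³ = (a-b)(a² + ab + b²).
Reasoning: Expand the right side: (a-b)(a² + ab + b²) = a³ + a²b + ab² - a²b - ab² - b³ = a³ - b³ (the middle terms cancel in pairs).
So the two sides agree for all real values of a and b for which both sides are defined.

Conclusion: True.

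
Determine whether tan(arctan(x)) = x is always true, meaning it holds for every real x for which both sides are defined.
Claim: tan(arctan(x)) = x.
Reasoning: For every real x, arctan(x) is by definition the angle in (-π/2, π/2) whose tangent equals x. Taking the tangent of that angle returns x.
So the two sides agree for every real x for which both sides are defined.

Conclusion: Yes, this is an identity.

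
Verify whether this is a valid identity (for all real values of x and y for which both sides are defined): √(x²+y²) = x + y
No, this is NOT an identity.

Claim: √(x²+y²) = x + y.
Test a specific point where both sides are defined: x = 4, y = 4.
LHS = √(x²+y²) ≈ 5.6569
RHS = x + y ≈ 8.0000
Since 5.6569 ≠ 8.0000, the equation fails at this point, so it cannot hold for all real values of x and y for which both sides are defined.
(x+y)² = x² + 2xy + y², not x² + y², so the square root does not split this way.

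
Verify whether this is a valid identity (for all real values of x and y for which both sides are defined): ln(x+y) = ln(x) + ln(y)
No, this is NOT an identity.

Claim: ln(x+y) = ln(x) + ln(y).
Test a specific point where both sides are defined: x = 3, y = 1.
LHS = ln(x+y) ≈ 1.3863
RHS = ln(x) + ln(y) ≈ 1.0986
Since 1.3863 ≠ 1.0986, the equation fails at this point, so it cannot hold for all real values of x and y for which both sides are defined.
ln(x) + ln(y) = ln(xy), not ln(x+y).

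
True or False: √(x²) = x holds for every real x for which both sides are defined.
False.

Claim: √(x²) = x.
Test a specific point where both sides are defined: x = -3.
LHS = √(x²) ≈ 3.0000
RHS = x ≈ -3.0000
Since 3.0000 ≠ -3.0000, the equation fails at this point, so it cannot hold for every real x for which both sides are defined.
√(x²) = |x|, which differs from x whenever x < 0 (both sides are defined for every real x).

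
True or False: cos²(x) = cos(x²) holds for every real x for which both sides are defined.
Claim: cos²(x) = cos(x²).
Test a specific point where both sides are defined: x = 3π/4.
LHS = cos²(x) ≈ 0.5000
RHS = cos(x²) ≈ 0.7442
Since 0.5000 ≠ 0.7442, the equation fails at this point, so it cannot hold for every real x for which both sides are defined.
cos²(x) means (cos x)², squaring the output; cos(x²) squares the input. These are different functions.

Conclusion: False.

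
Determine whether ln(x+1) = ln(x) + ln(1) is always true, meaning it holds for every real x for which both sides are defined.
No, this is NOT an identity.

Claim: ln(x+1) = ln(x) + ln(1).
Test a specific point where both sides are defined: x = 5.
LHS = ln(x+1) ≈ 1.7918
RHS = ln(x) + ln(1) ≈ 1.6094
Since 1.7918 ≠ 1.6094, the equation fails at this point, so it cannot hold for every real x for which both sides are defined.
ln(1) = 0, so the right side is just ln(x), which differs from ln(x+1).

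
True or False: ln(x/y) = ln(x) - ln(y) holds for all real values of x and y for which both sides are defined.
Claim: ln(x/y) = ln(x) - ln(y).
Reasoning: Both sides are simultaneously defined only when x, y > 0. Write x = e^p, y = e^q. Then x/y = e^(p-q), so ln(x/y) = p - q = ln(x) - ln(y).
So the two sides agree for all real values of x and y for which both sides are defined.

Conclusion: True.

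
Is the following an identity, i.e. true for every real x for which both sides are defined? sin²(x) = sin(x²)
Claim: sin²(x) = sin(x²).
Test a specific point where both sides are defined: x = π/2.
LHS = sin²(x) ≈ 1.0000
RHS = sin(x²) ≈ 0.6243
Since 1.0000 ≠ 0.6243, the equation fails at this point, so it cannot hold for every real x for which both sides are defined.
sin²(x) means (sin x)², squaring the output; sin(x²) squares the input. These are different functions.

Conclusion: No, this is NOT an identity.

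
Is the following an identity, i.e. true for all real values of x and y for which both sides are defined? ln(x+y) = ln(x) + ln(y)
Claim: ln(x+y) = ln(x) + ln(y).
Test a specific point where both sides are defined: x = 4, y = 3.
LHS = ln(x+y) ≈ 1.9459
RHS = ln(x) + ln(y) ≈ 2.4849
Since 1.9459 ≠ 2.4849, the equation fails at this point, so it cannot hold for all real values of x and y for which both sides are defined.
ln(x) + ln(y) = ln(xy), not ln(x+y).

Conclusion: No, this is NOT an identity.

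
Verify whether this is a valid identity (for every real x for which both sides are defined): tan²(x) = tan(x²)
No, this is NOT an identity.

Claim: tan²(x) = tan(x²).
Test a specific point where both sides are defined: x = π/4.
LHS = tan²(x) ≈ 1.0000
RHS = tan(x²) ≈ 0.7092
Since 1.0000 ≠ 0.7092, the equation fails at this point, so it cannot hold for every real x for which both sides are defined.
tan²(x) means (tan x)², squaring the output; tan(x²) squares the input. These are different functions.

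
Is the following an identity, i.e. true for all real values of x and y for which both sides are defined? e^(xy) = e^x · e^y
No, this is NOT an identity.

Claim: e^(xy) = e^x · e^y.
Test a specific point where both sides are defined: x = -2, y = -3.
LHS = e^(xy) ≈ 403.4288
RHS = e^x · e^y ≈ 0.0067
Since 403.4288 ≠ 0.0067, the equation fails at this point, so it cannot hold for all real values of x and y for which both sides are defined.
e^x · e^y = e^(x+y), not e^(xy).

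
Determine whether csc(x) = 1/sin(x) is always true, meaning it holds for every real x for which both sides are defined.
Yes, this is an identity.

Claim: csc(x) = 1/sin(x).
Reasoning: csc(x) is by definition the reciprocal of sin(x), wherever sin(x) ≠ 0.
So the two sides agree for every real x for which both sides are defined.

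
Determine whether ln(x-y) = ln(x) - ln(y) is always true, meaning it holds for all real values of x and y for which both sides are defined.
No, this is NOT an identity.

Claim: ln(x-y) = ln(x) - ln(y).
Test a specific point where both sides are defined: x = 2, y = 3/2.
LHS = ln(x-y) ≈ -0.6931
RHS = ln(x) - ln(y) ≈ 0.2877
Since -0.6931 ≠ 0.2877, the equation fails at this point, so it cannot hold for all real values of x and y for which both sides are defined.
ln(x) - ln(y) = ln(x/y), not ln(x-y).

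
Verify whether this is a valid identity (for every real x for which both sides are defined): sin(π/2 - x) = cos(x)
Claim: sin(π/2 - x) = cos(x).
Reasoning: Use sin(u - v) = sin(u)cos(v) - cos(u)sin(v) with u = π/2, v = x: sin(π/2)cos(x) - cos(π/2)sin(x) = 1·cos(x) - 0·sin(x) = cos(x).
So the two sides agree for every real x for which both sides are defined.

Conclusion: Yes, this is an identity.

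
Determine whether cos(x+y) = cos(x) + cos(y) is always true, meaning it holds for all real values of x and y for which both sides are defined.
Claim: cos(x+y) = cos(x) + cos(y).
Test a specific point where both sides are defined: x = -π/2, y = π/2.
LHS = cos(x+y) ≈ 1.0000
RHS = cos(x) + cos(y) ≈ 0.0000
Since 1.0000 ≠ 0.0000, the equation fails at this point, so it cannot hold for all real values of x and y for which both sides are defined.
The correct expansion is cos(x+y) = cos(x)cos(y) - sin(x)sin(y); cosine is not additive.

Conclusion: No, this is NOT an identity.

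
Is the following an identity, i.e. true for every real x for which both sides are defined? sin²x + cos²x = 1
Yes, this is an identity.

Claim: sin²x + cos²x = 1.
Reasoning: The point (cos x, sin x) lies on the unit circle X² + Y² = 1, so cos²x + sin²x = 1 for every real x.
So the two sides agree for every real x for which both sides are defined.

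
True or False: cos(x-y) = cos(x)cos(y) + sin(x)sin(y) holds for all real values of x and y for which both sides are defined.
True.

Claim: cos(x-y) = cos(x)cos(y) + sin(x)sin(y).
Reasoning: Replace y by -y in cos(x+y) = cos(x)cos(y) - sin(x)sin(y) and use cos(-y) = cos(y), sin(-y) = -sin(y): cos(x-y) = cos(x)cos(y) + sin(x)sin(y).
So the two sides agree for all real values of x and y for which both sides are defined.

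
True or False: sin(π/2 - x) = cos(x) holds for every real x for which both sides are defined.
True.

Claim: sin(π/2 - x) = cos(x).
Reasoning: Use sin(u - v) = sin(u)cos(v) - cos(u)sin(v) with u = π/2, v = x: sin(π/2)cos(x) - cos(π/2)sin(x) = 1·cos(x) - 0·sin(x) = cos(x).
So the two sides agree for every real x for which both sides are defined.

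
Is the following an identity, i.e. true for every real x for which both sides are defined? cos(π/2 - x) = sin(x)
Yes, this is an identity.

Claim: cos(π/2 - x) = sin(x).
Reasoning: Use cos(u - v) = cos(u)cos(v) + sin(u)sin(v) with u = π/2, v = x: cos(π/2)cos(x) + sin(π/2)sin(x) = 0·cos(x) + 1·sin(x) = sin(x).
So the two sides agree for every real x for which both sides are defined.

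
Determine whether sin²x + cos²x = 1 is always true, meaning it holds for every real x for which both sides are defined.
Yes, this is an identity.

Claim: sin²x + cos²x = 1.
Reasoning: The point (cos x, sin x) lies on the unit circle X² + Y² = 1, so cos²x + sin²x = 1 for every real x.
So the two sides agree for every real x for which both sides are defined.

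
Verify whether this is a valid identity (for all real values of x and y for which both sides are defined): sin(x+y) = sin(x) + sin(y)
No, this is NOT an identity.

Claim: sin(x+y) = sin(x) + sin(y).
Test a specific point where both sides are defined: x = 2π/3, y = π.
LHS = sin(x+y) ≈ -0.8660
RHS = sin(x) + sin(y) ≈ 0.8660
Since -0.8660 ≠ 0.8660, the equation fails at this point, so it cannot hold for all real values of x and y for which both sides are defined.
The correct expansion is sin(x+y) = sin(x)cos(y) + cos(x)sin(y); sine is not additive.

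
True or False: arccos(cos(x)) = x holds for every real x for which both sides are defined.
Claim: arccos(cos(x)) = x.
Test a specific point where both sides are defined: x = -π/4.
LHS = arccos(cos(x)) ≈ 0.7854
RHS = x ≈ -0.7854
Since 0.7854 ≠ -0.7854, the equation fails at this point, so it cannot hold for every real x for which both sides are defined.
arccos only returns values in [0, π], so arccos(cos(x)) = x holds only for x in that interval, not for all real x.

Conclusion: False.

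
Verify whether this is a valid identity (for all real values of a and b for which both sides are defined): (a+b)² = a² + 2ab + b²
Yes, this is an identity.

Claim: (a+b)² = a² + 2ab + b².
Reasoning: Expand: (a+b)² = (a+b)(a+b) = a·a + a·b + b·a + b·b = a² + 2ab + b².
So the two sides agree for all real values of a and b for which both sides are defined.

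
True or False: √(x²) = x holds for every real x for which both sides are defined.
False.

Claim: √(x²) = x.
Test a specific point where both sides are defined: x = -1.
LHS = √(x²) ≈ 1.0000
RHS = x ≈ -1.0000
Since 1.0000 ≠ -1.0000, the equation fails at this point, so it cannot hold for every real x for which both sides are defined.
√(x²) = |x|, which differs from x whenever x < 0 (both sides are defined for every real x).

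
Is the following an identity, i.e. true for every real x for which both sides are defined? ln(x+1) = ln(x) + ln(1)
Claim: ln(x+1) = ln(x) + ln(1).
Test a specific point where both sides are defined: x = 3.
LHS = ln(x+1) ≈ 1.3863
RHS = ln(x) + ln(1) ≈ 1.0986
Since 1.3863 ≠ 1.0986, the equation fails at this point, so it cannot hold for every real x for which both sides are defined.
ln(1) = 0, so the right side is just ln(x), which differs from ln(x+1).

Conclusion: No, this is NOT an identity.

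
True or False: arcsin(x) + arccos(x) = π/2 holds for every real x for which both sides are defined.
Claim: arcsin(x) + arccos(x) = π/2.
Reasoning: Both sides are defined for -1 ≤ x ≤ 1. Let θ = arcsin(x), so sin θ = x and θ ∈ [-π/2, π/2]. Then cos(π/2 - θ) = sin θ = x and π/2 - θ ∈ [0, π], which is exactly the range of arccos, so arccos(x) = π/2 - θ. Adding: arcsin(x) + arccos(x) = θ + (π/2 - θ) = π/2.
So the two sides agree for every real x for which both sides are defined.

Conclusion: True.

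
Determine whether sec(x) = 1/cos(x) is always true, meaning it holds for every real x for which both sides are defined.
Claim: sec(x) = 1/cos(x).
Reasoning: sec(x) is by definition the reciprocal of cos(x), wherever cos(x) ≠ 0.
So the two sides agree for every real x for which both sides are defined.

Conclusion: Yes, this is an identity.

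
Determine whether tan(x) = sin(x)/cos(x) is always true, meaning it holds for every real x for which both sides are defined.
Claim: tan(x) = sin(x)/cos(x).
Reasoning: For an angle x whose terminal point on the unit circle is (cos x, sin x), tan(x) is defined as the ratio (second coordinate)/(first coordinate) = sin(x)/cos(x), wherever cos(x) ≠ 0.
So the two sides agree for every real x for which both sides are defined.

Conclusion: Yes, this is an identity.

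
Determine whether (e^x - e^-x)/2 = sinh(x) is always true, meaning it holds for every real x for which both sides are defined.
Yes, this is an identity.

Claim: (e^x - e^-x)/2 = sinh(x).
Reasoning: This is exactly the definition of the hyperbolic sine: sinh(x) := (e^x - e^-x)/2.
So the two sides agree for every real x for which both sides are defined.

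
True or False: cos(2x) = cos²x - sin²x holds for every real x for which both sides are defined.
Claim: cos(2x) = cos²x - sin²x.
Reasoning: Put y = x in the addition formula cos(x+y) = cos(x)cos(y) - sin(x)sin(y): cos(2x) = cos²x - sin²x.
So the two sides agree for every real x for which both sides are defined.

Conclusion: True.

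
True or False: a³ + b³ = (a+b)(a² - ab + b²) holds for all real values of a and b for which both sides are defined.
Claim: a³ + b³ = (a+b)(a² - ab + b²).
Reasoning: Expand the right side: (a+b)(a² - ab + b²) = a³ - a²b + ab² + a²b - ab² + b³ = a³ + b³ (the middle terms cancel in pairs).
So the two sides agree for all real values of a and b for which both sides are defined.

Conclusion: True.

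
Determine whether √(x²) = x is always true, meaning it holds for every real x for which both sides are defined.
No, this is NOT an identity.

Claim: √(x²) = x.
Test a specific point where both sides are defined: x = -3.
LHS = √(x²) ≈ 3.0000
RHS = x ≈ -3.0000
Since 3.0000 ≠ -3.0000, the equation fails at this point, so it cannot hold for every real x for which both sides are defined.
√(x²) = |x|, which differs from x whenever x < 0 (both sides are defined for every real x).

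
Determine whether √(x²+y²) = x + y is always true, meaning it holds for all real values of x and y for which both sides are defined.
Claim: √(x²+y²) = x + y.
Test a specific point where both sides are defined: x = -2, y = -2.
LHS = √(x²+y²) ≈ 2.8284
RHS = x + y ≈ -4.0000
Since 2.8284 ≠ -4.0000, the equation fails at this point, so it cannot hold for all real values of x and y for which both sides are defined.
(x+y)² = x² + 2xy + y², not x² + y², so the square root does not split this way.

Conclusion: No, this is NOT an identity.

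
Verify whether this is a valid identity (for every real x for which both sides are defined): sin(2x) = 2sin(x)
No, this is NOT an identity.

Claim: sin(2x) = 2sin(x).
Test a specific point where both sides are defined: x = π/2.
LHS = sin(2x) ≈ 0.0000
RHS = 2sin(x) ≈ 2.0000
Since 0.0000 ≠ 2.0000, the equation fails at this point, so it cannot hold for every real x for which both sides are defined.
The correct double-angle formula is sin(2x) = 2sin(x)cos(x).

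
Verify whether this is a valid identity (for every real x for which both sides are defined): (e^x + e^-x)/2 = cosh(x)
Yes, this is an identity.

Claim: (e^x + e^-x)/2 = cosh(x).
Reasoning: This is exactly the definition of the hyperbolic cosine: cosh(x) := (e^x + e^-x)/2.
So the two sides agree for every real x for which both sides are defined.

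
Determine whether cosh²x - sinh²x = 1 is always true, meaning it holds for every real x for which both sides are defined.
Claim: cosh²x - sinh²x = 1.
Reasoning: With cosh(x) = (e^x + e^-x)/2 and sinh(x) = (e^x - e^-x)/2: cosh²x = (e^(2x) + 2 + e^(-2x))/4 and sinh²x = (e^(2x) - 2 + e^(-2x))/4. Subtracting leaves 4/4 = 1.
So the two sides agree for every real x for which both sides are defined.

Conclusion: Yes, this is an identity.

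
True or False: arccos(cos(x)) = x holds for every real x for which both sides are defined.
False.

Claim: arccos(cos(x)) = x.
Test a specific point where both sides are defined: x = -π/4.
LHS = arccos(cos(x)) ≈ 0.7854
RHS = x ≈ -0.7854
Since 0.7854 ≠ -0.7854, the equation fails at this point, so it cannot hold for every real x for which both sides are defined.
arccos only returns values in [0, π], so arccos(cos(x)) = x holds only for x in that interval, not for all real x.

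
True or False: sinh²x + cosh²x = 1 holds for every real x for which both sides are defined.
Claim: sinh²x + cosh²x = 1.
Test a specific point where both sides are defined: x = -3.
LHS = sinh²x + cosh²x ≈ 201.7156
RHS = 1 ≈ 1.0000
Since 201.7156 ≠ 1.0000, the equation fails at this point, so it cannot hold for every real x for which both sides are defined.
The correct hyperbolic identity is cosh²x - sinh²x = 1 (a difference); the sum sinh²x + cosh²x equals cosh(2x).

Conclusion: False.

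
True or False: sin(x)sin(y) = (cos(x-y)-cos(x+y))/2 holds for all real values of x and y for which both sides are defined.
Claim: sin(x)sin(y) = (cos(x-y)-cos(x+y))/2.
Reasoning: cos(x-y) = cos(x)cos(y) + sin(x)sin(y) and cos(x+y) = cos(x)cos(y) - sin(x)sin(y). Subtracting, cos(x-y) - cos(x+y) = 2sin(x)sin(y); divide by 2.
So the two sides agree for all real values of x and y for which both sides are defined.

Conclusion: True.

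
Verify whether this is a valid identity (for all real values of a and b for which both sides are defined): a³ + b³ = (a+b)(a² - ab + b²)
Yes, this is an identity.

Claim: a³ + b³ = (a+b)(a² - ab + b²).
Reasoning: Expand the right side: (a+b)(a² - ab + b²) = a³ - a²b + ab² + a²b - ab² + b³ = a³ + b³ (the middle terms cancel in pairs).
So the two sides agree for all real values of a and b for which both sides are defined.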